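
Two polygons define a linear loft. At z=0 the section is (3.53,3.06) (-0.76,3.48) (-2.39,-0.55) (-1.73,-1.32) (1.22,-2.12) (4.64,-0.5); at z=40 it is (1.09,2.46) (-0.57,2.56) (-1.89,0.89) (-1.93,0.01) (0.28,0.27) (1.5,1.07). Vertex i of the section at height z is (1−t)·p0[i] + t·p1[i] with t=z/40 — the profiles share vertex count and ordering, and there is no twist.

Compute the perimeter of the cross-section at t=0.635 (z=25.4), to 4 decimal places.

Cross-section at t=0.635: each vertex is (1-t)·p0[i] + t·p1[i].
  v1: (1-0.635)·(3.53,3.06) + 0.635·(1.09,2.46) = (1.9806,2.6790)
  v2: (1-0.635)·(-0.76,3.48) + 0.635·(-0.57,2.56) = (-0.6393,2.8958)
  v3: (1-0.635)·(-2.39,-0.55) + 0.635·(-1.89,0.89) = (-2.0725,0.3644)
  v4: (1-0.635)·(-1.73,-1.32) + 0.635·(-1.93,0.01) = (-1.8570,-0.4754)
  v5: (1-0.635)·(1.22,-2.12) + 0.635·(0.28,0.27) = (0.6231,-0.6024)
  v6: (1-0.635)·(4.64,-0.5) + 0.635·(1.5,1.07) = (2.6461,0.4970)
Perimeter = Σ |v_{i+1} − v_i|:
  edge 1→2: √(-2.6199² + 0.2168²) = 2.6289 (running 2.6289)
  edge 2→3: √(-1.4332² + -2.5314²) = 2.9089 (running 5.5378)
  edge 3→4: √(0.2155² + -0.8398²) = 0.8671 (running 6.4049)
  edge 4→5: √(2.4801² + -0.1269²) = 2.4833 (running 8.8882)
  edge 5→6: √(2.0230² + 1.0993²) = 2.3024 (running 11.1906)
  edge 6→1: √(-0.6655² + 2.1821²) = 2.2813 (running 13.4719)
Perimeter = 13.4719

Perimeter at t=0.635: 13.4719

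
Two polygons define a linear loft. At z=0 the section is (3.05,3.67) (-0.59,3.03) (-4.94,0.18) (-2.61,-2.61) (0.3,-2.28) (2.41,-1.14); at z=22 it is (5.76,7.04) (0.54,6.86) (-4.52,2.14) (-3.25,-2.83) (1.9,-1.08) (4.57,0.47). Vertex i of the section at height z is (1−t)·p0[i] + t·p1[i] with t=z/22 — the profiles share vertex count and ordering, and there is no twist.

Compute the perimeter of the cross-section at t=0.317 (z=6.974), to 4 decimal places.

Cross-section at t=0.317: each vertex is (1-t)·p0[i] + t·p1[i].
  v1: (1-0.317)·(3.05,3.67) + 0.317·(5.76,7.04) = (3.9091,4.7383)
  v2: (1-0.317)·(-0.59,3.03) + 0.317·(0.54,6.86) = (-0.2318,4.2441)
  v3: (1-0.317)·(-4.94,0.18) + 0.317·(-4.52,2.14) = (-4.8069,0.8013)
  v4: (1-0.317)·(-2.61,-2.61) + 0.317·(-3.25,-2.83) = (-2.8129,-2.6797)
  v5: (1-0.317)·(0.3,-2.28) + 0.317·(1.9,-1.08) = (0.8072,-1.8996)
  v6: (1-0.317)·(2.41,-1.14) + 0.317·(4.57,0.47) = (3.0947,-0.6296)
Perimeter = Σ |v_{i+1} − v_i|:
  edge 1→2: √(-4.1409² + -0.4942²) = 4.1702 (running 4.1702)
  edge 2→3: √(-4.5751² + -3.4428²) = 5.7257 (running 9.8960)
  edge 3→4: √(1.9940² + -3.4811²) = 4.0117 (running 13.9077)
  edge 4→5: √(3.6201² + 0.7801²) = 3.7032 (running 17.6109)
  edge 5→6: √(2.2875² + 1.2700²) = 2.6164 (running 20.2273)
  edge 6→1: √(0.8143² + 5.3679²) = 5.4293 (running 25.6566)
Perimeter = 25.6566

Perimeter at t=0.317: 25.6566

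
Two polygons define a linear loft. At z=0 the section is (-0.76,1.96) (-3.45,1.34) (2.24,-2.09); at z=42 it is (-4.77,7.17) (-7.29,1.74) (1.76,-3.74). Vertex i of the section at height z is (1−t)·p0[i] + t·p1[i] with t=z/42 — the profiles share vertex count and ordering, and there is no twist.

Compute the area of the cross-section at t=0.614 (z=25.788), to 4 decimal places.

Area at t=0.614: 19.9137

Cross-section at t=0.614: each vertex is (1-t)·p0[i] + t·p1[i].
  v1: (1-0.614)·(-0.76,1.96) + 0.614·(-4.77,7.17) = (-3.2221,5.1589)
  v2: (1-0.614)·(-3.45,1.34) + 0.614·(-7.29,1.74) = (-5.8078,1.5856)
  v3: (1-0.614)·(2.24,-2.09) + 0.614·(1.76,-3.74) = (1.9453,-3.1031)
Shoelace sum Σ(x_i·y_{i+1} − x_{i+1}·y_i):
  i=1: -3.2221·1.5856 − -5.8078·5.1589 = +24.8529 (running +24.8529)
  i=2: -5.8078·-3.1031 − 1.9453·1.5856 = +14.9376 (running +39.7905)
  i=3: 1.9453·5.1589 − -3.2221·-3.1031 = +0.0370 (running +39.8274)
Area = |Σ|/2 = |39.8274|/2 = 19.9137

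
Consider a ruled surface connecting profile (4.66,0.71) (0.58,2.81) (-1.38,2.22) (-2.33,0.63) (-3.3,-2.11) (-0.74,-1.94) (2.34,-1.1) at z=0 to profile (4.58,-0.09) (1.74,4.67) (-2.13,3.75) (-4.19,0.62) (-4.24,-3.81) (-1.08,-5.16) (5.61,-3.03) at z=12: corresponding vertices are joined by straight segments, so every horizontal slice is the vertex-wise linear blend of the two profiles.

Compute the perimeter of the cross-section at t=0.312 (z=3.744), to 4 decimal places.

Perimeter at t=0.312: 22.8034

Cross-section at t=0.312: each vertex is (1-t)·p0[i] + t·p1[i].
  v1: (1-0.312)·(4.66,0.71) + 0.312·(4.58,-0.09) = (4.6350,0.4604)
  v2: (1-0.312)·(0.58,2.81) + 0.312·(1.74,4.67) = (0.9419,3.3903)
  v3: (1-0.312)·(-1.38,2.22) + 0.312·(-2.13,3.75) = (-1.6140,2.6974)
  v4: (1-0.312)·(-2.33,0.63) + 0.312·(-4.19,0.62) = (-2.9103,0.6269)
  v5: (1-0.312)·(-3.3,-2.11) + 0.312·(-4.24,-3.81) = (-3.5933,-2.6404)
  v6: (1-0.312)·(-0.74,-1.94) + 0.312·(-1.08,-5.16) = (-0.8461,-2.9446)
  v7: (1-0.312)·(2.34,-1.1) + 0.312·(5.61,-3.03) = (3.3602,-1.7022)
Perimeter = Σ |v_{i+1} − v_i|:
  edge 1→2: √(-3.6931² + 2.9299²) = 4.7142 (running 4.7142)
  edge 2→3: √(-2.5559² + -0.6930²) = 2.6482 (running 7.3624)
  edge 3→4: √(-1.2963² + -2.0705²) = 2.4428 (running 9.8052)
  edge 4→5: √(-0.6830² + -3.2673²) = 3.3379 (running 13.1431)
  edge 5→6: √(2.7472² + -0.3042²) = 2.7640 (running 15.9071)
  edge 6→7: √(4.2063² + 1.2425²) = 4.3860 (running 20.2931)
  edge 7→1: √(1.2748² + 2.1626²) = 2.5103 (running 22.8034)
Perimeter = 22.8034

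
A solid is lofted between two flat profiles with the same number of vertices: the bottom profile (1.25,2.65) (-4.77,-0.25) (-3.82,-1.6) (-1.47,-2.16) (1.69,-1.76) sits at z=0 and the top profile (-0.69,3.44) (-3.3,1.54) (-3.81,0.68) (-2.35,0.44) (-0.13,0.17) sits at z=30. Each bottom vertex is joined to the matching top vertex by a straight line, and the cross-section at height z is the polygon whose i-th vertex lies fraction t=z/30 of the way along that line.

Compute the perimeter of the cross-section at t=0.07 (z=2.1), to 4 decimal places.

Perimeter at t=0.07: 17.8196

Cross-section at t=0.07: each vertex is (1-t)·p0[i] + t·p1[i].
  v1: (1-0.07)·(1.25,2.65) + 0.07·(-0.69,3.44) = (1.1142,2.7053)
  v2: (1-0.07)·(-4.77,-0.25) + 0.07·(-3.3,1.54) = (-4.6671,-0.1247)
  v3: (1-0.07)·(-3.82,-1.6) + 0.07·(-3.81,0.68) = (-3.8193,-1.4404)
  v4: (1-0.07)·(-1.47,-2.16) + 0.07·(-2.35,0.44) = (-1.5316,-1.9780)
  v5: (1-0.07)·(1.69,-1.76) + 0.07·(-0.13,0.17) = (1.5626,-1.6249)
Perimeter = Σ |v_{i+1} − v_i|:
  edge 1→2: √(-5.7813² + -2.8300²) = 6.4368 (running 6.4368)
  edge 2→3: √(0.8478² + -1.3157²) = 1.5652 (running 8.0020)
  edge 3→4: √(2.2877² + -0.5376²) = 2.3500 (running 10.3520)
  edge 4→5: √(3.0942² + 0.3531²) = 3.1143 (running 13.4663)
  edge 5→1: √(-0.4484² + 4.3302²) = 4.3534 (running 17.8196)
Perimeter = 17.8196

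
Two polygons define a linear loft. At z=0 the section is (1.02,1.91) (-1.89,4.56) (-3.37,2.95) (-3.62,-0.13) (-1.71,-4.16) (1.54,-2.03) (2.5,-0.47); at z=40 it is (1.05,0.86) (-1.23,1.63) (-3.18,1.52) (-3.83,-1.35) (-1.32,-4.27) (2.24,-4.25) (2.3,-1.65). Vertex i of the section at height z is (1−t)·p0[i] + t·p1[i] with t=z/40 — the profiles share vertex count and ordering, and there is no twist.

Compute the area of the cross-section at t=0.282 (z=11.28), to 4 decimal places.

Cross-section at t=0.282: each vertex is (1-t)·p0[i] + t·p1[i].
  v1: (1-0.282)·(1.02,1.91) + 0.282·(1.05,0.86) = (1.0285,1.6139)
  v2: (1-0.282)·(-1.89,4.56) + 0.282·(-1.23,1.63) = (-1.7039,3.7337)
  v3: (1-0.282)·(-3.37,2.95) + 0.282·(-3.18,1.52) = (-3.3164,2.5467)
  v4: (1-0.282)·(-3.62,-0.13) + 0.282·(-3.83,-1.35) = (-3.6792,-0.4740)
  v5: (1-0.282)·(-1.71,-4.16) + 0.282·(-1.32,-4.27) = (-1.6000,-4.1910)
  v6: (1-0.282)·(1.54,-2.03) + 0.282·(2.24,-4.25) = (1.7374,-2.6560)
  v7: (1-0.282)·(2.5,-0.47) + 0.282·(2.3,-1.65) = (2.4436,-0.8028)
Shoelace sum Σ(x_i·y_{i+1} − x_{i+1}·y_i):
  i=1: 1.0285·3.7337 − -1.7039·1.6139 = +6.5899 (running +6.5899)
  i=2: -1.7039·2.5467 − -3.3164·3.7337 = +8.0433 (running +14.6332)
  i=3: -3.3164·-0.4740 − -3.6792·2.5467 = +10.9421 (running +25.5753)
  i=4: -3.6792·-4.1910 − -1.6000·-0.4740 = +14.6612 (running +40.2365)
  i=5: -1.6000·-2.6560 − 1.7374·-4.1910 = +11.5312 (running +51.7677)
  i=6: 1.7374·-0.8028 − 2.4436·-2.6560 = +5.0956 (running +56.8633)
  i=7: 2.4436·1.6139 − 1.0285·-0.8028 = +4.7693 (running +61.6327)
Area = |Σ|/2 = |61.6327|/2 = 30.8163

Area at t=0.282: 30.8163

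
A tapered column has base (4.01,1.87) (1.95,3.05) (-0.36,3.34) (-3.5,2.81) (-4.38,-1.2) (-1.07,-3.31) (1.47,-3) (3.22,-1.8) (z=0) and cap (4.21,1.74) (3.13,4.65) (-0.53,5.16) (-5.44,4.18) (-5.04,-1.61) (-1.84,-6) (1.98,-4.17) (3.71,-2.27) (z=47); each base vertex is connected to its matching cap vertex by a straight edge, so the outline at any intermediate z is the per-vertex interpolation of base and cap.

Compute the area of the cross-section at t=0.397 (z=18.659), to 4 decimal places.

Cross-section at t=0.397: each vertex is (1-t)·p0[i] + t·p1[i].
  v1: (1-0.397)·(4.01,1.87) + 0.397·(4.21,1.74) = (4.0894,1.8184)
  v2: (1-0.397)·(1.95,3.05) + 0.397·(3.13,4.65) = (2.4185,3.6852)
  v3: (1-0.397)·(-0.36,3.34) + 0.397·(-0.53,5.16) = (-0.4275,4.0625)
  v4: (1-0.397)·(-3.5,2.81) + 0.397·(-5.44,4.18) = (-4.2702,3.3539)
  v5: (1-0.397)·(-4.38,-1.2) + 0.397·(-5.04,-1.61) = (-4.6420,-1.3628)
  v6: (1-0.397)·(-1.07,-3.31) + 0.397·(-1.84,-6) = (-1.3757,-4.3779)
  v7: (1-0.397)·(1.47,-3) + 0.397·(1.98,-4.17) = (1.6725,-3.4645)
  v8: (1-0.397)·(3.22,-1.8) + 0.397·(3.71,-2.27) = (3.4145,-1.9866)
Shoelace sum Σ(x_i·y_{i+1} − x_{i+1}·y_i):
  i=1: 4.0894·3.6852 − 2.4185·1.8184 = +10.6726 (running +10.6726)
  i=2: 2.4185·4.0625 − -0.4275·3.6852 = +11.4005 (running +22.0730)
  i=3: -0.4275·3.3539 − -4.2702·4.0625 = +15.9140 (running +37.9871)
  i=4: -4.2702·-1.3628 − -4.6420·3.3539 = +21.3881 (running +59.3752)
  i=5: -4.6420·-4.3779 − -1.3757·-1.3628 = +18.4477 (running +77.8228)
  i=6: -1.3757·-3.4645 − 1.6725·-4.3779 = +12.0880 (running +89.9109)
  i=7: 1.6725·-1.9866 − 3.4145·-3.4645 = +8.5071 (running +98.4180)
  i=8: 3.4145·1.8184 − 4.0894·-1.9866 = +14.3329 (running +112.7509)
Area = |Σ|/2 = |112.7509|/2 = 56.3754

Area at t=0.397: 56.3754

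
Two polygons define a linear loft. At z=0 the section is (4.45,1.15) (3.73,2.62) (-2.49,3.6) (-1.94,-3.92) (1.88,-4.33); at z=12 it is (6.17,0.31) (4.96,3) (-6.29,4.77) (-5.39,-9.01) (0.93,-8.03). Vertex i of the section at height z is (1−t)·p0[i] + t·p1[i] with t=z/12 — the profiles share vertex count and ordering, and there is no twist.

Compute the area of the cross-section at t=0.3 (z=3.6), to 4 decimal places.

Area at t=0.3: 60.4309

Cross-section at t=0.3: each vertex is (1-t)·p0[i] + t·p1[i].
  v1: (1-0.3)·(4.45,1.15) + 0.3·(6.17,0.31) = (4.9660,0.8980)
  v2: (1-0.3)·(3.73,2.62) + 0.3·(4.96,3) = (4.0990,2.7340)
  v3: (1-0.3)·(-2.49,3.6) + 0.3·(-6.29,4.77) = (-3.6300,3.9510)
  v4: (1-0.3)·(-1.94,-3.92) + 0.3·(-5.39,-9.01) = (-2.9750,-5.4470)
  v5: (1-0.3)·(1.88,-4.33) + 0.3·(0.93,-8.03) = (1.5950,-5.4400)
Shoelace sum Σ(x_i·y_{i+1} − x_{i+1}·y_i):
  i=1: 4.9660·2.7340 − 4.0990·0.8980 = +9.8961 (running +9.8961)
  i=2: 4.0990·3.9510 − -3.6300·2.7340 = +26.1196 (running +36.0157)
  i=3: -3.6300·-5.4470 − -2.9750·3.9510 = +31.5268 (running +67.5425)
  i=4: -2.9750·-5.4400 − 1.5950·-5.4470 = +24.8720 (running +92.4145)
  i=5: 1.5950·0.8980 − 4.9660·-5.4400 = +28.4473 (running +120.8619)
Area = |Σ|/2 = |120.8619|/2 = 60.4309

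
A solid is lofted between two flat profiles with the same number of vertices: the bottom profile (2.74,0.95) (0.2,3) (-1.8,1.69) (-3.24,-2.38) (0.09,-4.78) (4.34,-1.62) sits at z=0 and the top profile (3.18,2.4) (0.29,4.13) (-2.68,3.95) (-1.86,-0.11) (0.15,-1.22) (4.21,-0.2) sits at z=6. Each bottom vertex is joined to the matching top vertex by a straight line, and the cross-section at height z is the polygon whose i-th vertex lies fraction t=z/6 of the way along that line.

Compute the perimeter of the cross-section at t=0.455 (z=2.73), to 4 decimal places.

Perimeter at t=0.455: 20.8476

Cross-section at t=0.455: each vertex is (1-t)·p0[i] + t·p1[i].
  v1: (1-0.455)·(2.74,0.95) + 0.455·(3.18,2.4) = (2.9402,1.6098)
  v2: (1-0.455)·(0.2,3) + 0.455·(0.29,4.13) = (0.2409,3.5141)
  v3: (1-0.455)·(-1.8,1.69) + 0.455·(-2.68,3.95) = (-2.2004,2.7183)
  v4: (1-0.455)·(-3.24,-2.38) + 0.455·(-1.86,-0.11) = (-2.6121,-1.3471)
  v5: (1-0.455)·(0.09,-4.78) + 0.455·(0.15,-1.22) = (0.1173,-3.1602)
  v6: (1-0.455)·(4.34,-1.62) + 0.455·(4.21,-0.2) = (4.2808,-0.9739)
Perimeter = Σ |v_{i+1} − v_i|:
  edge 1→2: √(-2.6993² + 1.9044²) = 3.3034 (running 3.3034)
  edge 2→3: √(-2.4413² + -0.7958²) = 2.5678 (running 5.8712)
  edge 3→4: √(-0.4117² + -4.0655²) = 4.0862 (running 9.9575)
  edge 4→5: √(2.7294² + -1.8131²) = 3.2767 (running 13.2342)
  edge 5→6: √(4.1635² + 2.1863²) = 4.7027 (running 17.9368)
  edge 6→1: √(-1.3406² + 2.5837²) = 2.9108 (running 20.8476)
Perimeter = 20.8476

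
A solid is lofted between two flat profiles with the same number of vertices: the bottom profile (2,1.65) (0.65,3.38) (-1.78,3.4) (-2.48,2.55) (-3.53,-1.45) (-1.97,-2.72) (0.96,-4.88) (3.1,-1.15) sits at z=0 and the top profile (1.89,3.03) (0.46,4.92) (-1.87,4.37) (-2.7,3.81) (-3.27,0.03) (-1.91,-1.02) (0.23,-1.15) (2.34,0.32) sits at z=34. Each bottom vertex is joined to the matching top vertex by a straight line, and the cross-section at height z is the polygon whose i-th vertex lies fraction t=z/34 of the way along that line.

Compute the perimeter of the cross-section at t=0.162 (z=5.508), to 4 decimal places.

Cross-section at t=0.162: each vertex is (1-t)·p0[i] + t·p1[i].
  v1: (1-0.162)·(2,1.65) + 0.162·(1.89,3.03) = (1.9822,1.8736)
  v2: (1-0.162)·(0.65,3.38) + 0.162·(0.46,4.92) = (0.6192,3.6295)
  v3: (1-0.162)·(-1.78,3.4) + 0.162·(-1.87,4.37) = (-1.7946,3.5571)
  v4: (1-0.162)·(-2.48,2.55) + 0.162·(-2.7,3.81) = (-2.5156,2.7541)
  v5: (1-0.162)·(-3.53,-1.45) + 0.162·(-3.27,0.03) = (-3.4879,-1.2102)
  v6: (1-0.162)·(-1.97,-2.72) + 0.162·(-1.91,-1.02) = (-1.9603,-2.4446)
  v7: (1-0.162)·(0.96,-4.88) + 0.162·(0.23,-1.15) = (0.8417,-4.2757)
  v8: (1-0.162)·(3.1,-1.15) + 0.162·(2.34,0.32) = (2.9769,-0.9119)
Perimeter = Σ |v_{i+1} − v_i|:
  edge 1→2: √(-1.3630² + 1.7559²) = 2.2228 (running 2.2228)
  edge 2→3: √(-2.4138² + -0.0723²) = 2.4149 (running 4.6377)
  edge 3→4: √(-0.7211² + -0.8030²) = 1.0792 (running 5.7169)
  edge 4→5: √(-0.9722² + -3.9644²) = 4.0818 (running 9.7988)
  edge 5→6: √(1.5276² + -1.2344²) = 1.9640 (running 11.7628)
  edge 6→7: √(2.8020² + -1.8311²) = 3.3473 (running 15.1101)
  edge 7→8: √(2.1351² + 3.3639²) = 3.9843 (running 19.0943)
  edge 8→1: √(-0.9947² + 2.7854²) = 2.9577 (running 22.0520)
Perimeter = 22.0520

Perimeter at t=0.162: 22.0520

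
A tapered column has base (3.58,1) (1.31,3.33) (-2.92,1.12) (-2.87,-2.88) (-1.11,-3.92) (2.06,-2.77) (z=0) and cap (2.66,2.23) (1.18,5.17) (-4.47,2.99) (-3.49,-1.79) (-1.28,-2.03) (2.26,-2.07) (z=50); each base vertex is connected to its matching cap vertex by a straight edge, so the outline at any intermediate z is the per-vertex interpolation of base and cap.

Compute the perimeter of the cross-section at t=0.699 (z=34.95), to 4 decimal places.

Cross-section at t=0.699: each vertex is (1-t)·p0[i] + t·p1[i].
  v1: (1-0.699)·(3.58,1) + 0.699·(2.66,2.23) = (2.9369,1.8598)
  v2: (1-0.699)·(1.31,3.33) + 0.699·(1.18,5.17) = (1.2191,4.6162)
  v3: (1-0.699)·(-2.92,1.12) + 0.699·(-4.47,2.99) = (-4.0034,2.4271)
  v4: (1-0.699)·(-2.87,-2.88) + 0.699·(-3.49,-1.79) = (-3.3034,-2.1181)
  v5: (1-0.699)·(-1.11,-3.92) + 0.699·(-1.28,-2.03) = (-1.2288,-2.5989)
  v6: (1-0.699)·(2.06,-2.77) + 0.699·(2.26,-2.07) = (2.1998,-2.2807)
Perimeter = Σ |v_{i+1} − v_i|:
  edge 1→2: √(-1.7178² + 2.7564²) = 3.2478 (running 3.2478)
  edge 2→3: √(-5.2226² + -2.1890²) = 5.6628 (running 8.9106)
  edge 3→4: √(0.7001² + -4.5452²) = 4.5988 (running 13.5095)
  edge 4→5: √(2.0745² + -0.4808²) = 2.1295 (running 15.6390)
  edge 5→6: √(3.4286² + 0.3182²) = 3.4434 (running 19.0824)
  edge 6→1: √(0.7371² + 4.1405²) = 4.2056 (running 23.2879)
Perimeter = 23.2879

Perimeter at t=0.699: 23.2879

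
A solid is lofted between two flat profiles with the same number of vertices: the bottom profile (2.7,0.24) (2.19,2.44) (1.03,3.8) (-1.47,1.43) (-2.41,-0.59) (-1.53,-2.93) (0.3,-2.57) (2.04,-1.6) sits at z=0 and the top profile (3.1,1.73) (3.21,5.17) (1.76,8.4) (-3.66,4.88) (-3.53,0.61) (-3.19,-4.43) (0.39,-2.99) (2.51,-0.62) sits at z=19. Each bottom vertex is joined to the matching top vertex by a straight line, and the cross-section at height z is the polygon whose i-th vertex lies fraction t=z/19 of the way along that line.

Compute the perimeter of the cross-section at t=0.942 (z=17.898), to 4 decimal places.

Perimeter at t=0.942: 31.3671

Cross-section at t=0.942: each vertex is (1-t)·p0[i] + t·p1[i].
  v1: (1-0.942)·(2.7,0.24) + 0.942·(3.1,1.73) = (3.0768,1.6436)
  v2: (1-0.942)·(2.19,2.44) + 0.942·(3.21,5.17) = (3.1508,5.0117)
  v3: (1-0.942)·(1.03,3.8) + 0.942·(1.76,8.4) = (1.7177,8.1332)
  v4: (1-0.942)·(-1.47,1.43) + 0.942·(-3.66,4.88) = (-3.5330,4.6799)
  v5: (1-0.942)·(-2.41,-0.59) + 0.942·(-3.53,0.61) = (-3.4650,0.5404)
  v6: (1-0.942)·(-1.53,-2.93) + 0.942·(-3.19,-4.43) = (-3.0937,-4.3430)
  v7: (1-0.942)·(0.3,-2.57) + 0.942·(0.39,-2.99) = (0.3848,-2.9656)
  v8: (1-0.942)·(2.04,-1.6) + 0.942·(2.51,-0.62) = (2.4827,-0.6768)
Perimeter = Σ |v_{i+1} − v_i|:
  edge 1→2: √(0.0740² + 3.3681²) = 3.3689 (running 3.3689)
  edge 2→3: √(-1.4332² + 3.1215²) = 3.4348 (running 6.8037)
  edge 3→4: √(-5.2506² + -3.4533²) = 6.2845 (running 13.0882)
  edge 4→5: √(0.0679² + -4.1395²) = 4.1401 (running 17.2282)
  edge 5→6: √(0.3713² + -4.8834²) = 4.8975 (running 22.1257)
  edge 6→7: √(3.4785² + 1.3774²) = 3.7413 (running 25.8670)
  edge 7→8: √(2.0980² + 2.2888²) = 3.1048 (running 28.9718)
  edge 8→1: √(0.5941² + 2.3204²) = 2.3953 (running 31.3671)
Perimeter = 31.3671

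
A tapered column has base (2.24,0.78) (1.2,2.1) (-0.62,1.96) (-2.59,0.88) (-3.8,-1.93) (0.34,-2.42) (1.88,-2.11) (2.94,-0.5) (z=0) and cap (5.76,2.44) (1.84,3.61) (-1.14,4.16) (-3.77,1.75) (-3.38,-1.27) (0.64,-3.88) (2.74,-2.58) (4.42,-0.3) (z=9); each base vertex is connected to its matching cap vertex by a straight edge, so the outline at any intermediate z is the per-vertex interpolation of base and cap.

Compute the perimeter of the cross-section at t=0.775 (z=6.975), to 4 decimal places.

Cross-section at t=0.775: each vertex is (1-t)·p0[i] + t·p1[i].
  v1: (1-0.775)·(2.24,0.78) + 0.775·(5.76,2.44) = (4.9680,2.0665)
  v2: (1-0.775)·(1.2,2.1) + 0.775·(1.84,3.61) = (1.6960,3.2703)
  v3: (1-0.775)·(-0.62,1.96) + 0.775·(-1.14,4.16) = (-1.0230,3.6650)
  v4: (1-0.775)·(-2.59,0.88) + 0.775·(-3.77,1.75) = (-3.5045,1.5542)
  v5: (1-0.775)·(-3.8,-1.93) + 0.775·(-3.38,-1.27) = (-3.4745,-1.4185)
  v6: (1-0.775)·(0.34,-2.42) + 0.775·(0.64,-3.88) = (0.5725,-3.5515)
  v7: (1-0.775)·(1.88,-2.11) + 0.775·(2.74,-2.58) = (2.5465,-2.4743)
  v8: (1-0.775)·(2.94,-0.5) + 0.775·(4.42,-0.3) = (4.0870,-0.3450)
Perimeter = Σ |v_{i+1} − v_i|:
  edge 1→2: √(-3.2720² + 1.2038²) = 3.4864 (running 3.4864)
  edge 2→3: √(-2.7190² + 0.3947²) = 2.7475 (running 6.2339)
  edge 3→4: √(-2.4815² + -2.1108²) = 3.2578 (running 9.4917)
  edge 4→5: √(0.0300² + -2.9728²) = 2.9729 (running 12.4646)
  edge 5→6: √(4.0470² + -2.1330²) = 4.5747 (running 17.0393)
  edge 6→7: √(1.9740² + 1.0772²) = 2.2488 (running 19.2881)
  edge 7→8: √(1.5405² + 2.1292²) = 2.6281 (running 21.9162)
  edge 8→1: √(0.8810² + 2.4115²) = 2.5674 (running 24.4836)
Perimeter = 24.4836

Perimeter at t=0.775: 24.4836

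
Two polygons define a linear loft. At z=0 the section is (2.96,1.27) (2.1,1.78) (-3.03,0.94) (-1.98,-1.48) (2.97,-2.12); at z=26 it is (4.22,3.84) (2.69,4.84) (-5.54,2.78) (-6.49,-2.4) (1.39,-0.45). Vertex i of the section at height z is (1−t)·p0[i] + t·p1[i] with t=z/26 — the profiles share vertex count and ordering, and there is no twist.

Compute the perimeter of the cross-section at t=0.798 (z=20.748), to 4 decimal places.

Cross-section at t=0.798: each vertex is (1-t)·p0[i] + t·p1[i].
  v1: (1-0.798)·(2.96,1.27) + 0.798·(4.22,3.84) = (3.9655,3.3209)
  v2: (1-0.798)·(2.1,1.78) + 0.798·(2.69,4.84) = (2.5708,4.2219)
  v3: (1-0.798)·(-3.03,0.94) + 0.798·(-5.54,2.78) = (-5.0330,2.4083)
  v4: (1-0.798)·(-1.98,-1.48) + 0.798·(-6.49,-2.4) = (-5.5790,-2.2142)
  v5: (1-0.798)·(2.97,-2.12) + 0.798·(1.39,-0.45) = (1.7092,-0.7873)
Perimeter = Σ |v_{i+1} − v_i|:
  edge 1→2: √(-1.3947² + 0.9010²) = 1.6604 (running 1.6604)
  edge 2→3: √(-7.6038² + -1.8136²) = 7.8171 (running 9.4775)
  edge 3→4: √(-0.5460² + -4.6225²) = 4.6546 (running 14.1321)
  edge 4→5: √(7.2881² + 1.4268²) = 7.4265 (running 21.5586)
  edge 5→1: √(2.2563² + 4.1082²) = 4.6870 (running 26.2456)
Perimeter = 26.2456

Perimeter at t=0.798: 26.2456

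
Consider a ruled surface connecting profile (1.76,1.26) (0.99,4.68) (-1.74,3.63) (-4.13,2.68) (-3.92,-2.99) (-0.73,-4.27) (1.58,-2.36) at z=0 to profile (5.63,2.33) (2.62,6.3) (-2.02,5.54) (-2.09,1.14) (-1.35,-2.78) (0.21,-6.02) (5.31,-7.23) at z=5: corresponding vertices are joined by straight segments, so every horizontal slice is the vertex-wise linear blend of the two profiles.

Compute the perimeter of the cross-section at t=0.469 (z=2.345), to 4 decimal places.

Perimeter at t=0.469: 28.9239

Cross-section at t=0.469: each vertex is (1-t)·p0[i] + t·p1[i].
  v1: (1-0.469)·(1.76,1.26) + 0.469·(5.63,2.33) = (3.5750,1.7618)
  v2: (1-0.469)·(0.99,4.68) + 0.469·(2.62,6.3) = (1.7545,5.4398)
  v3: (1-0.469)·(-1.74,3.63) + 0.469·(-2.02,5.54) = (-1.8713,4.5258)
  v4: (1-0.469)·(-4.13,2.68) + 0.469·(-2.09,1.14) = (-3.1732,1.9577)
  v5: (1-0.469)·(-3.92,-2.99) + 0.469·(-1.35,-2.78) = (-2.7147,-2.8915)
  v6: (1-0.469)·(-0.73,-4.27) + 0.469·(0.21,-6.02) = (-0.2891,-5.0907)
  v7: (1-0.469)·(1.58,-2.36) + 0.469·(5.31,-7.23) = (3.3294,-4.6440)
Perimeter = Σ |v_{i+1} − v_i|:
  edge 1→2: √(-1.8206² + 3.6780²) = 4.1039 (running 4.1039)
  edge 2→3: √(-3.6258² + -0.9140²) = 3.7392 (running 7.8431)
  edge 3→4: √(-1.3019² + -2.5680²) = 2.8792 (running 10.7223)
  edge 4→5: √(0.4586² + -4.8493²) = 4.8709 (running 15.5932)
  edge 5→6: √(2.4255² + -2.1992²) = 3.2741 (running 18.8673)
  edge 6→7: √(3.6185² + 0.4467²) = 3.6460 (running 22.5133)
  edge 7→1: √(0.2457² + 6.4059²) = 6.4106 (running 28.9239)
Perimeter = 28.9239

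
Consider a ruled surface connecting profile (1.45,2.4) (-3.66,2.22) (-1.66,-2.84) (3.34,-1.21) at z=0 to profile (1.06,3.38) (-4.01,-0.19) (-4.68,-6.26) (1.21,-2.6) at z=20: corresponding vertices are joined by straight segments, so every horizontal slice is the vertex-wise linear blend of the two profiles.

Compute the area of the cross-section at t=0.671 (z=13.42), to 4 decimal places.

Area at t=0.671: 30.4730

Cross-section at t=0.671: each vertex is (1-t)·p0[i] + t·p1[i].
  v1: (1-0.671)·(1.45,2.4) + 0.671·(1.06,3.38) = (1.1883,3.0576)
  v2: (1-0.671)·(-3.66,2.22) + 0.671·(-4.01,-0.19) = (-3.8948,0.6029)
  v3: (1-0.671)·(-1.66,-2.84) + 0.671·(-4.68,-6.26) = (-3.6864,-5.1348)
  v4: (1-0.671)·(3.34,-1.21) + 0.671·(1.21,-2.6) = (1.9108,-2.1427)
Shoelace sum Σ(x_i·y_{i+1} − x_{i+1}·y_i):
  i=1: 1.1883·0.6029 − -3.8948·3.0576 = +12.6252 (running +12.6252)
  i=2: -3.8948·-5.1348 − -3.6864·0.6029 = +22.2219 (running +34.8471)
  i=3: -3.6864·-2.1427 − 1.9108·-5.1348 = +17.7103 (running +52.5574)
  i=4: 1.9108·3.0576 − 1.1883·-2.1427 = +8.3885 (running +60.9459)
Area = |Σ|/2 = |60.9459|/2 = 30.4730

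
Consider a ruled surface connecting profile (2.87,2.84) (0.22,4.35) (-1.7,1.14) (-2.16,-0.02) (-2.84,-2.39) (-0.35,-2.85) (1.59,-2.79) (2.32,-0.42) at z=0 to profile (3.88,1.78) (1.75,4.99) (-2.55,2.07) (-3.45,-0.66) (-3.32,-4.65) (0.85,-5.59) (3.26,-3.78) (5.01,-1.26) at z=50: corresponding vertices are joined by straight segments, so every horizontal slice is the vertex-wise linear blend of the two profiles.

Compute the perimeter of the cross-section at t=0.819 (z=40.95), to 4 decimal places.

Perimeter at t=0.819: 27.6666

Cross-section at t=0.819: each vertex is (1-t)·p0[i] + t·p1[i].
  v1: (1-0.819)·(2.87,2.84) + 0.819·(3.88,1.78) = (3.6972,1.9719)
  v2: (1-0.819)·(0.22,4.35) + 0.819·(1.75,4.99) = (1.4731,4.8742)
  v3: (1-0.819)·(-1.7,1.14) + 0.819·(-2.55,2.07) = (-2.3962,1.9017)
  v4: (1-0.819)·(-2.16,-0.02) + 0.819·(-3.45,-0.66) = (-3.2165,-0.5442)
  v5: (1-0.819)·(-2.84,-2.39) + 0.819·(-3.32,-4.65) = (-3.2331,-4.2409)
  v6: (1-0.819)·(-0.35,-2.85) + 0.819·(0.85,-5.59) = (0.6328,-5.0941)
  v7: (1-0.819)·(1.59,-2.79) + 0.819·(3.26,-3.78) = (2.9577,-3.6008)
  v8: (1-0.819)·(2.32,-0.42) + 0.819·(5.01,-1.26) = (4.5231,-1.1080)
Perimeter = Σ |v_{i+1} − v_i|:
  edge 1→2: √(-2.2241² + 2.9023²) = 3.6565 (running 3.6565)
  edge 2→3: √(-3.8692² + -2.9725²) = 4.8792 (running 8.5357)
  edge 3→4: √(-0.8204² + -2.4458²) = 2.5797 (running 11.1154)
  edge 4→5: √(-0.0166² + -3.6968²) = 3.6968 (running 14.8123)
  edge 5→6: √(3.8659² + -0.8531²) = 3.9589 (running 18.7712)
  edge 6→7: √(2.3249² + 1.4932²) = 2.7632 (running 21.5344)
  edge 7→8: √(1.5654² + 2.4929²) = 2.9436 (running 24.4780)
  edge 8→1: √(-0.8259² + 3.0798²) = 3.1886 (running 27.6666)
Perimeter = 27.6666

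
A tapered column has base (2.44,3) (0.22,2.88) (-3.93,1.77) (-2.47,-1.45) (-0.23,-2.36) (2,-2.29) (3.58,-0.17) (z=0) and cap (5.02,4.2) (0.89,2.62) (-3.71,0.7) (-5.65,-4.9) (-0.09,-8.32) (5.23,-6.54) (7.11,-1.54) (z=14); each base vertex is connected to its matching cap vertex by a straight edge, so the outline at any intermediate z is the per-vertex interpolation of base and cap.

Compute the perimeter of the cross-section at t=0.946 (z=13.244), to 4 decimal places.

Cross-section at t=0.946: each vertex is (1-t)·p0[i] + t·p1[i].
  v1: (1-0.946)·(2.44,3) + 0.946·(5.02,4.2) = (4.8807,4.1352)
  v2: (1-0.946)·(0.22,2.88) + 0.946·(0.89,2.62) = (0.8538,2.6340)
  v3: (1-0.946)·(-3.93,1.77) + 0.946·(-3.71,0.7) = (-3.7219,0.7578)
  v4: (1-0.946)·(-2.47,-1.45) + 0.946·(-5.65,-4.9) = (-5.4783,-4.7137)
  v5: (1-0.946)·(-0.23,-2.36) + 0.946·(-0.09,-8.32) = (-0.0976,-7.9982)
  v6: (1-0.946)·(2,-2.29) + 0.946·(5.23,-6.54) = (5.0556,-6.3105)
  v7: (1-0.946)·(3.58,-0.17) + 0.946·(7.11,-1.54) = (6.9194,-1.4660)
Perimeter = Σ |v_{i+1} − v_i|:
  edge 1→2: √(-4.0269² + -1.5012²) = 4.2976 (running 4.2976)
  edge 2→3: √(-4.5757² + -1.8763²) = 4.9454 (running 9.2430)
  edge 3→4: √(-1.7564² + -5.4715²) = 5.7465 (running 14.9895)
  edge 4→5: √(5.3807² + -3.2845²) = 6.3040 (running 21.2934)
  edge 5→6: √(5.1531² + 1.6877²) = 5.4225 (running 26.7159)
  edge 6→7: √(1.8638² + 4.8445²) = 5.1906 (running 31.9065)
  edge 7→1: √(-2.0387² + 5.6012²) = 5.9607 (running 37.8672)
Perimeter = 37.8672

Perimeter at t=0.946: 37.8672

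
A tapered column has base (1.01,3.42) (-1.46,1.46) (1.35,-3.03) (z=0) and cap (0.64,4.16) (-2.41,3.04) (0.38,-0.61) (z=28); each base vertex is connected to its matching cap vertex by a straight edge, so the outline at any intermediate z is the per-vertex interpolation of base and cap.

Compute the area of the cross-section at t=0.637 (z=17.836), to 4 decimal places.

Cross-section at t=0.637: each vertex is (1-t)·p0[i] + t·p1[i].
  v1: (1-0.637)·(1.01,3.42) + 0.637·(0.64,4.16) = (0.7743,3.8914)
  v2: (1-0.637)·(-1.46,1.46) + 0.637·(-2.41,3.04) = (-2.0652,2.4665)
  v3: (1-0.637)·(1.35,-3.03) + 0.637·(0.38,-0.61) = (0.7321,-1.4885)
Shoelace sum Σ(x_i·y_{i+1} − x_{i+1}·y_i):
  i=1: 0.7743·2.4665 − -2.0652·3.8914 = +9.9461 (running +9.9461)
  i=2: -2.0652·-1.4885 − 0.7321·2.4665 = +1.2682 (running +11.2143)
  i=3: 0.7321·3.8914 − 0.7743·-1.4885 = +4.0014 (running +15.2157)
Area = |Σ|/2 = |15.2157|/2 = 7.6079

Area at t=0.637: 7.6079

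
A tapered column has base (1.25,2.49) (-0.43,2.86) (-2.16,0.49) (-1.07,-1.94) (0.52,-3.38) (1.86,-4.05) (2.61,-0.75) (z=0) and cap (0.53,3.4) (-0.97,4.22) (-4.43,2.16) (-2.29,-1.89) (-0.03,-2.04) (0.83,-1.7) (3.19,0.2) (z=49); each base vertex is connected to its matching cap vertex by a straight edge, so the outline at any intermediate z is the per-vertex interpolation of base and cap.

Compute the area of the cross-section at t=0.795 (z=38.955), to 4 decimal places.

Area at t=0.795: 27.2083

Cross-section at t=0.795: each vertex is (1-t)·p0[i] + t·p1[i].
  v1: (1-0.795)·(1.25,2.49) + 0.795·(0.53,3.4) = (0.6776,3.2134)
  v2: (1-0.795)·(-0.43,2.86) + 0.795·(-0.97,4.22) = (-0.8593,3.9412)
  v3: (1-0.795)·(-2.16,0.49) + 0.795·(-4.43,2.16) = (-3.9647,1.8177)
  v4: (1-0.795)·(-1.07,-1.94) + 0.795·(-2.29,-1.89) = (-2.0399,-1.9002)
  v5: (1-0.795)·(0.52,-3.38) + 0.795·(-0.03,-2.04) = (0.0827,-2.3147)
  v6: (1-0.795)·(1.86,-4.05) + 0.795·(0.83,-1.7) = (1.0412,-2.1817)
  v7: (1-0.795)·(2.61,-0.75) + 0.795·(3.19,0.2) = (3.0711,0.0053)
Shoelace sum Σ(x_i·y_{i+1} − x_{i+1}·y_i):
  i=1: 0.6776·3.9412 − -0.8593·3.2134 = +5.4319 (running +5.4319)
  i=2: -0.8593·1.8177 − -3.9647·3.9412 = +14.0636 (running +19.4954)
  i=3: -3.9647·-1.9002 − -2.0399·1.8177 = +11.2417 (running +30.7371)
  i=4: -2.0399·-2.3147 − 0.0827·-1.9002 = +4.8790 (running +35.6161)
  i=5: 0.0827·-2.1817 − 1.0412·-2.3147 = +2.2294 (running +37.8455)
  i=6: 1.0412·0.0053 − 3.0711·-2.1817 = +6.7058 (running +44.5513)
  i=7: 3.0711·3.2134 − 0.6776·0.0053 = +9.8653 (running +54.4166)
Area = |Σ|/2 = |54.4166|/2 = 27.2083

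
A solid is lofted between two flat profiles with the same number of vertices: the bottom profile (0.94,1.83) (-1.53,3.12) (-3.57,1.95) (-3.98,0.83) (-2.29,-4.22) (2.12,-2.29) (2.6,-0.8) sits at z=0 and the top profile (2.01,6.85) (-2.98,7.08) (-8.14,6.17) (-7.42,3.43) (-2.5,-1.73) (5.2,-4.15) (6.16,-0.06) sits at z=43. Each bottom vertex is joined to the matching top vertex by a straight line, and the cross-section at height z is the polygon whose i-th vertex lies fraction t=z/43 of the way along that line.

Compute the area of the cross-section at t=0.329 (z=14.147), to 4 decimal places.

Cross-section at t=0.329: each vertex is (1-t)·p0[i] + t·p1[i].
  v1: (1-0.329)·(0.94,1.83) + 0.329·(2.01,6.85) = (1.2920,3.4816)
  v2: (1-0.329)·(-1.53,3.12) + 0.329·(-2.98,7.08) = (-2.0071,4.4228)
  v3: (1-0.329)·(-3.57,1.95) + 0.329·(-8.14,6.17) = (-5.0735,3.3384)
  v4: (1-0.329)·(-3.98,0.83) + 0.329·(-7.42,3.43) = (-5.1118,1.6854)
  v5: (1-0.329)·(-2.29,-4.22) + 0.329·(-2.5,-1.73) = (-2.3591,-3.4008)
  v6: (1-0.329)·(2.12,-2.29) + 0.329·(5.2,-4.15) = (3.1333,-2.9019)
  v7: (1-0.329)·(2.6,-0.8) + 0.329·(6.16,-0.06) = (3.7712,-0.5565)
Shoelace sum Σ(x_i·y_{i+1} − x_{i+1}·y_i):
  i=1: 1.2920·4.4228 − -2.0071·3.4816 = +12.7021 (running +12.7021)
  i=2: -2.0071·3.3384 − -5.0735·4.4228 = +15.7391 (running +28.4413)
  i=3: -5.0735·1.6854 − -5.1118·3.3384 = +8.5141 (running +36.9553)
  i=4: -5.1118·-3.4008 − -2.3591·1.6854 = +21.3600 (running +58.3154)
  i=5: -2.3591·-2.9019 − 3.1333·-3.4008 = +17.5017 (running +75.8171)
  i=6: 3.1333·-0.5565 − 3.7712·-2.9019 = +9.2001 (running +85.0172)
  i=7: 3.7712·3.4816 − 1.2920·-0.5565 = +13.8489 (running +98.8661)
Area = |Σ|/2 = |98.8661|/2 = 49.4331

Area at t=0.329: 49.4331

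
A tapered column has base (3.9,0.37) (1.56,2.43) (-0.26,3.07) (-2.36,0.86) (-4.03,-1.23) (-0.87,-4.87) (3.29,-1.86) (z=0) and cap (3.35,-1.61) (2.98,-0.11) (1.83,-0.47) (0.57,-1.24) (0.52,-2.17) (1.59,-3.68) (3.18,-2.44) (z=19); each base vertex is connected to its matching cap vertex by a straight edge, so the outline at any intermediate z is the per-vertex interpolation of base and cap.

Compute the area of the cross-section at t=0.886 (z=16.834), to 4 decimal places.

Cross-section at t=0.886: each vertex is (1-t)·p0[i] + t·p1[i].
  v1: (1-0.886)·(3.9,0.37) + 0.886·(3.35,-1.61) = (3.4127,-1.3843)
  v2: (1-0.886)·(1.56,2.43) + 0.886·(2.98,-0.11) = (2.8181,0.1796)
  v3: (1-0.886)·(-0.26,3.07) + 0.886·(1.83,-0.47) = (1.5917,-0.0664)
  v4: (1-0.886)·(-2.36,0.86) + 0.886·(0.57,-1.24) = (0.2360,-1.0006)
  v5: (1-0.886)·(-4.03,-1.23) + 0.886·(0.52,-2.17) = (0.0013,-2.0628)
  v6: (1-0.886)·(-0.87,-4.87) + 0.886·(1.59,-3.68) = (1.3096,-3.8157)
  v7: (1-0.886)·(3.29,-1.86) + 0.886·(3.18,-2.44) = (3.1925,-2.3739)
Shoelace sum Σ(x_i·y_{i+1} − x_{i+1}·y_i):
  i=1: 3.4127·0.1796 − 2.8181·-1.3843 = +4.5139 (running +4.5139)
  i=2: 2.8181·-0.0664 − 1.5917·0.1796 = -0.4730 (running +4.0408)
  i=3: 1.5917·-1.0006 − 0.2360·-0.0664 = -1.5770 (running +2.4638)
  i=4: 0.2360·-2.0628 − 0.0013·-1.0006 = -0.4855 (running +1.9783)
  i=5: 0.0013·-3.8157 − 1.3096·-2.0628 = +2.6965 (running +4.6748)
  i=6: 1.3096·-2.3739 − 3.1925·-3.8157 = +9.0729 (running +13.7477)
  i=7: 3.1925·-1.3843 − 3.4127·-2.3739 = +3.6820 (running +17.4296)
Area = |Σ|/2 = |17.4296|/2 = 8.7148

Area at t=0.886: 8.7148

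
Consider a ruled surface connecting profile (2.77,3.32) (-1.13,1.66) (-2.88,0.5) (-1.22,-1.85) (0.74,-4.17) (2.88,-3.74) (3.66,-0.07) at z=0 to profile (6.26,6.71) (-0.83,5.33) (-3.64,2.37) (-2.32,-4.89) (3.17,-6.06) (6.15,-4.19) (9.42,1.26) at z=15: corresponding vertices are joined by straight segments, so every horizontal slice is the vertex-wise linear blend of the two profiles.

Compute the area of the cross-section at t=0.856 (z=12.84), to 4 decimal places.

Cross-section at t=0.856: each vertex is (1-t)·p0[i] + t·p1[i].
  v1: (1-0.856)·(2.77,3.32) + 0.856·(6.26,6.71) = (5.7574,6.2218)
  v2: (1-0.856)·(-1.13,1.66) + 0.856·(-0.83,5.33) = (-0.8732,4.8015)
  v3: (1-0.856)·(-2.88,0.5) + 0.856·(-3.64,2.37) = (-3.5306,2.1007)
  v4: (1-0.856)·(-1.22,-1.85) + 0.856·(-2.32,-4.89) = (-2.1616,-4.4522)
  v5: (1-0.856)·(0.74,-4.17) + 0.856·(3.17,-6.06) = (2.8201,-5.7878)
  v6: (1-0.856)·(2.88,-3.74) + 0.856·(6.15,-4.19) = (5.6791,-4.1252)
  v7: (1-0.856)·(3.66,-0.07) + 0.856·(9.42,1.26) = (8.5906,1.0685)
Shoelace sum Σ(x_i·y_{i+1} − x_{i+1}·y_i):
  i=1: 5.7574·4.8015 − -0.8732·6.2218 = +33.0774 (running +33.0774)
  i=2: -0.8732·2.1007 − -3.5306·4.8015 = +15.1177 (running +48.1951)
  i=3: -3.5306·-4.4522 − -2.1616·2.1007 = +20.2598 (running +68.4549)
  i=4: -2.1616·-5.7878 − 2.8201·-4.4522 = +25.0667 (running +93.5216)
  i=5: 2.8201·-4.1252 − 5.6791·-5.7878 = +21.2364 (running +114.7580)
  i=6: 5.6791·1.0685 − 8.5906·-4.1252 = +41.5058 (running +156.2638)
  i=7: 8.5906·6.2218 − 5.7574·1.0685 = +47.2974 (running +203.5612)
Area = |Σ|/2 = |203.5612|/2 = 101.7806

Area at t=0.856: 101.7806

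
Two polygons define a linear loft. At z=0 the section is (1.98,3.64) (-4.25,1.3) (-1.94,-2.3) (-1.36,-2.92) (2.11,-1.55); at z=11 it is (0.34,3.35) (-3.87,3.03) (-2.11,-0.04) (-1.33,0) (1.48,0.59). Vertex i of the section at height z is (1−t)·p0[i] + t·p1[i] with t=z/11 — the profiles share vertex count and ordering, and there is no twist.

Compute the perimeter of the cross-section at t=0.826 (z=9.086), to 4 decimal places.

Perimeter at t=0.826: 15.3653

Cross-section at t=0.826: each vertex is (1-t)·p0[i] + t·p1[i].
  v1: (1-0.826)·(1.98,3.64) + 0.826·(0.34,3.35) = (0.6254,3.4005)
  v2: (1-0.826)·(-4.25,1.3) + 0.826·(-3.87,3.03) = (-3.9361,2.7290)
  v3: (1-0.826)·(-1.94,-2.3) + 0.826·(-2.11,-0.04) = (-2.0804,-0.4332)
  v4: (1-0.826)·(-1.36,-2.92) + 0.826·(-1.33,0) = (-1.3352,-0.5081)
  v5: (1-0.826)·(2.11,-1.55) + 0.826·(1.48,0.59) = (1.5896,0.2176)
Perimeter = Σ |v_{i+1} − v_i|:
  edge 1→2: √(-4.5615² + -0.6715²) = 4.6106 (running 4.6106)
  edge 2→3: √(1.8557² + -3.1622²) = 3.6665 (running 8.2771)
  edge 3→4: √(0.7452² + -0.0748²) = 0.7489 (running 9.0261)
  edge 4→5: √(2.9248² + 0.7257²) = 3.0135 (running 12.0396)
  edge 5→1: √(-0.9643² + 3.1828²) = 3.3257 (running 15.3653)
Perimeter = 15.3653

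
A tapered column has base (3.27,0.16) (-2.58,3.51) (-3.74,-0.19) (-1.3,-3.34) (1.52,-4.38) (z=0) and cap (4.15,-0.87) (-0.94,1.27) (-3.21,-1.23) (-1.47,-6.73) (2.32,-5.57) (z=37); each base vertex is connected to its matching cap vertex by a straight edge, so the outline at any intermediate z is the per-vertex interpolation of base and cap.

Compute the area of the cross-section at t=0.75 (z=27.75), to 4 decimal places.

Cross-section at t=0.75: each vertex is (1-t)·p0[i] + t·p1[i].
  v1: (1-0.75)·(3.27,0.16) + 0.75·(4.15,-0.87) = (3.9300,-0.6125)
  v2: (1-0.75)·(-2.58,3.51) + 0.75·(-0.94,1.27) = (-1.3500,1.8300)
  v3: (1-0.75)·(-3.74,-0.19) + 0.75·(-3.21,-1.23) = (-3.3425,-0.9700)
  v4: (1-0.75)·(-1.3,-3.34) + 0.75·(-1.47,-6.73) = (-1.4275,-5.8825)
  v5: (1-0.75)·(1.52,-4.38) + 0.75·(2.32,-5.57) = (2.1200,-5.2725)
Shoelace sum Σ(x_i·y_{i+1} − x_{i+1}·y_i):
  i=1: 3.9300·1.8300 − -1.3500·-0.6125 = +6.3650 (running +6.3650)
  i=2: -1.3500·-0.9700 − -3.3425·1.8300 = +7.4263 (running +13.7913)
  i=3: -3.3425·-5.8825 − -1.4275·-0.9700 = +18.2776 (running +32.0689)
  i=4: -1.4275·-5.2725 − 2.1200·-5.8825 = +19.9974 (running +52.0663)
  i=5: 2.1200·-0.6125 − 3.9300·-5.2725 = +19.4224 (running +71.4887)
Area = |Σ|/2 = |71.4887|/2 = 35.7443

Area at t=0.75: 35.7443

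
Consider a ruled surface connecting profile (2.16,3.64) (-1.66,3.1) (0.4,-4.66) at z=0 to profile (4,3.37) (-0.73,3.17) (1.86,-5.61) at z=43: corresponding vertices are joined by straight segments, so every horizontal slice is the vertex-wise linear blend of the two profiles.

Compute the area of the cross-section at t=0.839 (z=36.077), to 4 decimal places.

Area at t=0.839: 20.0642

Cross-section at t=0.839: each vertex is (1-t)·p0[i] + t·p1[i].
  v1: (1-0.839)·(2.16,3.64) + 0.839·(4,3.37) = (3.7038,3.4135)
  v2: (1-0.839)·(-1.66,3.1) + 0.839·(-0.73,3.17) = (-0.8797,3.1587)
  v3: (1-0.839)·(0.4,-4.66) + 0.839·(1.86,-5.61) = (1.6249,-5.4570)
Shoelace sum Σ(x_i·y_{i+1} − x_{i+1}·y_i):
  i=1: 3.7038·3.1587 − -0.8797·3.4135 = +14.7021 (running +14.7021)
  i=2: -0.8797·-5.4570 − 1.6249·3.1587 = -0.3320 (running +14.3701)
  i=3: 1.6249·3.4135 − 3.7038·-5.4570 = +25.7583 (running +40.1284)
Area = |Σ|/2 = |40.1284|/2 = 20.0642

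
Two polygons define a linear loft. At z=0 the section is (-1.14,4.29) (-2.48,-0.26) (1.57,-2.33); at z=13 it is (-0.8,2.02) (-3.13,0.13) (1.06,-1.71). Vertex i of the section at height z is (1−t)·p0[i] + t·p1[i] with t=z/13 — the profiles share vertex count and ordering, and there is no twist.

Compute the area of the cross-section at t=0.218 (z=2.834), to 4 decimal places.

Area at t=0.218: 9.6713

Cross-section at t=0.218: each vertex is (1-t)·p0[i] + t·p1[i].
  v1: (1-0.218)·(-1.14,4.29) + 0.218·(-0.8,2.02) = (-1.0659,3.7951)
  v2: (1-0.218)·(-2.48,-0.26) + 0.218·(-3.13,0.13) = (-2.6217,-0.1750)
  v3: (1-0.218)·(1.57,-2.33) + 0.218·(1.06,-1.71) = (1.4588,-2.1948)
Shoelace sum Σ(x_i·y_{i+1} − x_{i+1}·y_i):
  i=1: -1.0659·-0.1750 − -2.6217·3.7951 = +10.1362 (running +10.1362)
  i=2: -2.6217·-2.1948 − 1.4588·-0.1750 = +6.0095 (running +16.1457)
  i=3: 1.4588·3.7951 − -1.0659·-2.1948 = +3.1970 (running +19.3427)
Area = |Σ|/2 = |19.3427|/2 = 9.6713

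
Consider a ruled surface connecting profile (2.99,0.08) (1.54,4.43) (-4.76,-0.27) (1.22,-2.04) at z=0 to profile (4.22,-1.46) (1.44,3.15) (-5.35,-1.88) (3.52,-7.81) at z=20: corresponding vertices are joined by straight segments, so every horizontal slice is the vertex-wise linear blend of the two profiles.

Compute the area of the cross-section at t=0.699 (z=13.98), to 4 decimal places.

Area at t=0.699: 43.6156

Cross-section at t=0.699: each vertex is (1-t)·p0[i] + t·p1[i].
  v1: (1-0.699)·(2.99,0.08) + 0.699·(4.22,-1.46) = (3.8498,-0.9965)
  v2: (1-0.699)·(1.54,4.43) + 0.699·(1.44,3.15) = (1.4701,3.5353)
  v3: (1-0.699)·(-4.76,-0.27) + 0.699·(-5.35,-1.88) = (-5.1724,-1.3954)
  v4: (1-0.699)·(1.22,-2.04) + 0.699·(3.52,-7.81) = (2.8277,-6.0732)
Shoelace sum Σ(x_i·y_{i+1} − x_{i+1}·y_i):
  i=1: 3.8498·3.5353 − 1.4701·-0.9965 = +15.0749 (running +15.0749)
  i=2: 1.4701·-1.3954 − -5.1724·3.5353 = +16.2346 (running +31.3095)
  i=3: -5.1724·-6.0732 − 2.8277·-1.3954 = +35.3590 (running +66.6684)
  i=4: 2.8277·-0.9965 − 3.8498·-6.0732 = +20.5628 (running +87.2313)
Area = |Σ|/2 = |87.2313|/2 = 43.6156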